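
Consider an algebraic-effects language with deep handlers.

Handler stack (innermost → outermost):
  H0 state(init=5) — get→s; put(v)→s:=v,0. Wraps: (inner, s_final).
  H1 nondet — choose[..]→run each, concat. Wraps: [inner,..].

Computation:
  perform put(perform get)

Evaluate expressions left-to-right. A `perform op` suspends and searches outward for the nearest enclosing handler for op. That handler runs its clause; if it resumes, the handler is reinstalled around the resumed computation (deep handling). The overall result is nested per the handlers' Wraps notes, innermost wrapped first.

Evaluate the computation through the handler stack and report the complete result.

Evaluation trace:
get @ H0 ⇒ 5
put(5) @ H0 ⇒ s:=5
H0 returns (0, 5)
H1 returns [(0, 5)]
= [(0, 5)]

Answer: [(0, 5)]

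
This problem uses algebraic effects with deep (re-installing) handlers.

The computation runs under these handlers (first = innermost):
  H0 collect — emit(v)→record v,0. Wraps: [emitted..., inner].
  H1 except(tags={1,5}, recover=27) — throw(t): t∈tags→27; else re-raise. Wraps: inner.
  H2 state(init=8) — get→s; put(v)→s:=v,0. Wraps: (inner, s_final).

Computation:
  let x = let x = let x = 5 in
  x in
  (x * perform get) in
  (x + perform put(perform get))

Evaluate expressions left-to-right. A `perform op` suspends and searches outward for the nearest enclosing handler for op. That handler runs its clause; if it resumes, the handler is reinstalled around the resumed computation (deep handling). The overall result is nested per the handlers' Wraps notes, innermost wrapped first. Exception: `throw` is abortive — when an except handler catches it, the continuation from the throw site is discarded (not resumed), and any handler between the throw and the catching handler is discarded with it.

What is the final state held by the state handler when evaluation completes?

Answer: 8

Working:
get @ H2 ⇒ 8
get @ H2 ⇒ 8
put(8) @ H2 ⇒ s:=8
H0 returns [40]
H1 returns [40]
H2 returns ([40], 8)
= ([40], 8)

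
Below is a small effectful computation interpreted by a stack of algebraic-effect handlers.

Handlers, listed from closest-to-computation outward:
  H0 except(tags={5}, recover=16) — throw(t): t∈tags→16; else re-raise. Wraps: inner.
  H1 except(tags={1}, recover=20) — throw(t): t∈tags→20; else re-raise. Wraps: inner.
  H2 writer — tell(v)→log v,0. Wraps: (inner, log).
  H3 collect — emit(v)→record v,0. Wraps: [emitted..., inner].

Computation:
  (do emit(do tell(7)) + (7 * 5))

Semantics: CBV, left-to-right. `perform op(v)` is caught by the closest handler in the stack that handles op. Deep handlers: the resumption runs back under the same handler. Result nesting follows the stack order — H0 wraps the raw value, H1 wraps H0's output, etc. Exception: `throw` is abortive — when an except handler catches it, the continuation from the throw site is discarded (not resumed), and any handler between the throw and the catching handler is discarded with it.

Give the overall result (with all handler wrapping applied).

Answer: [0, (35, (7))]

Working:
tell(7) @ H2 ⇒ log+=7
emit(0) @ H3 ⇒ out+=0
H0 returns 35
H1 returns 35
H2 returns (35, (7))
H3 returns [0, (35, (7))]
= [0, (35, (7))]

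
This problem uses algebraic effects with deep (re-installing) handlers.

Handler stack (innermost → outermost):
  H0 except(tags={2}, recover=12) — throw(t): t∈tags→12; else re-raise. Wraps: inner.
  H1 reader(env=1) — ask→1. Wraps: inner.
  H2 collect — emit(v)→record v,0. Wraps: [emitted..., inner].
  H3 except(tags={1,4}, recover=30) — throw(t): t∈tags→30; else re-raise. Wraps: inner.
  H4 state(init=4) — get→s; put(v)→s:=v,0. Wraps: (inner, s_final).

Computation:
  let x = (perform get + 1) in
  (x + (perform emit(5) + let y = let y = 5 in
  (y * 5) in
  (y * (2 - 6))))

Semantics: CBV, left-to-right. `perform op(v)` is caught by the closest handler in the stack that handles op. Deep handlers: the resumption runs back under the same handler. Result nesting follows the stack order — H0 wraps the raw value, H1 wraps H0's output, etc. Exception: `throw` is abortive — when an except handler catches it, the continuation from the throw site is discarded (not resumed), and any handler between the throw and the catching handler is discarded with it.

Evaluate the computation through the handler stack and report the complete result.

Step-by-step:
get @ H4 ⇒ 4
emit(5) @ H2 ⇒ out+=5
H0 returns -95
H1 returns -95
H2 returns [5, -95]
H3 returns [5, -95]
H4 returns ([5, -95], 4)
= ([5, -95], 4)

Answer: ([5, -95], 4)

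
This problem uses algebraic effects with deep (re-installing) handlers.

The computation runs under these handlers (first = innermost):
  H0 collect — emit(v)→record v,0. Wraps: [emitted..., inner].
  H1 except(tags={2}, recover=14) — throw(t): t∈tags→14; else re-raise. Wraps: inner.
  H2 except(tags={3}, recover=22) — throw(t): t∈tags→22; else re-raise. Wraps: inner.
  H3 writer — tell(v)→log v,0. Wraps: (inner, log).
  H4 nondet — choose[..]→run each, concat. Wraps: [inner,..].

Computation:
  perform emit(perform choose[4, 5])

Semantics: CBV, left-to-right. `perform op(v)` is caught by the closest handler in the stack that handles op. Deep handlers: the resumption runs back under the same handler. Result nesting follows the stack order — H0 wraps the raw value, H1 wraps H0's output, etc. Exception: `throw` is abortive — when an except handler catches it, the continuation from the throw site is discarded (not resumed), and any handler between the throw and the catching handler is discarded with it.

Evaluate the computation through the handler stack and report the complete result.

Step-by-step:
choose[4, 5] @ H4
  branch[0] choose=4:
    emit(4) @ H0 ⇒ out+=4
    H0 returns [4, 0]
    H1 returns [4, 0]
    H2 returns [4, 0]
    H3 returns ([4, 0], ())
    H4 returns [([4, 0], ())]
  branch[1] choose=5:
    emit(5) @ H0 ⇒ out+=5
    H0 returns [5, 0]
    H1 returns [5, 0]
    H2 returns [5, 0]
    H3 returns ([5, 0], ())
    H4 returns [([5, 0], ())]
= [([4, 0], ()), ([5, 0], ())]

Answer: [([4, 0], ()), ([5, 0], ())]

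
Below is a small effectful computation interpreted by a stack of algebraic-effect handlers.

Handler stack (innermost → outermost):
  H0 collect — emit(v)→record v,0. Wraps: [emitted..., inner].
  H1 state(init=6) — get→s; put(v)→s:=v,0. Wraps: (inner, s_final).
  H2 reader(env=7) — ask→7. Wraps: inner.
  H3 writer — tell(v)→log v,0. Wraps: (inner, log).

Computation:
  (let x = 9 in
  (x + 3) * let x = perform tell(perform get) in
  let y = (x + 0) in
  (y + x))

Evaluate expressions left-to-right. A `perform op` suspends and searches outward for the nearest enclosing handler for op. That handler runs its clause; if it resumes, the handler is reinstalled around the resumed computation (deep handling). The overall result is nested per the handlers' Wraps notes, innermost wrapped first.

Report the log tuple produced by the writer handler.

Working:
get @ H1 ⇒ 6
tell(6) @ H3 ⇒ log+=6
H0 returns [0]
H1 returns ([0], 6)
H2 returns ([0], 6)
H3 returns (([0], 6), (6))
= (([0], 6), (6))

Answer: (6)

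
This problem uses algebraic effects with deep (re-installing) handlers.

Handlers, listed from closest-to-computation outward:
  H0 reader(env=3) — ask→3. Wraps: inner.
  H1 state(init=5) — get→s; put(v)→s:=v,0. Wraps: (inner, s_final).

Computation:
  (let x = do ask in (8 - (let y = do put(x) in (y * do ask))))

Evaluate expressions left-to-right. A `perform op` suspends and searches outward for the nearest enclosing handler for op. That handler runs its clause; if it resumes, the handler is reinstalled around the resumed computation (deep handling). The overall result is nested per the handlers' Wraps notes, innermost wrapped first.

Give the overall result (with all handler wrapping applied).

Working:
ask @ H0 ⇒ 3
put(3) @ H1 ⇒ s:=3
ask @ H0 ⇒ 3
H0 returns 8
H1 returns (8, 3)
= (8, 3)

Answer: (8, 3)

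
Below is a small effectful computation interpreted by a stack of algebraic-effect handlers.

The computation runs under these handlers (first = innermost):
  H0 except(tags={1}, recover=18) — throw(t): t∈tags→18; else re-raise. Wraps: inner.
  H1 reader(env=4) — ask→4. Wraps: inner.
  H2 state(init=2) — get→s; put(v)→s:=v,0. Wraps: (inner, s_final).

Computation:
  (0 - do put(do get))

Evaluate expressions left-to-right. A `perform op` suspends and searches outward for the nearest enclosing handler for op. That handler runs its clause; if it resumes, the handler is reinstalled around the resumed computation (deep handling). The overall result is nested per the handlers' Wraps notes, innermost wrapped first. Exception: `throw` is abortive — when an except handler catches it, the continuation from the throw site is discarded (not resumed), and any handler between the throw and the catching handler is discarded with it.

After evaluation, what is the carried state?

Evaluation trace:
get @ H2 ⇒ 2
put(2) @ H2 ⇒ s:=2
H0 returns 0
H1 returns 0
H2 returns (0, 2)
= (0, 2)

Answer: 2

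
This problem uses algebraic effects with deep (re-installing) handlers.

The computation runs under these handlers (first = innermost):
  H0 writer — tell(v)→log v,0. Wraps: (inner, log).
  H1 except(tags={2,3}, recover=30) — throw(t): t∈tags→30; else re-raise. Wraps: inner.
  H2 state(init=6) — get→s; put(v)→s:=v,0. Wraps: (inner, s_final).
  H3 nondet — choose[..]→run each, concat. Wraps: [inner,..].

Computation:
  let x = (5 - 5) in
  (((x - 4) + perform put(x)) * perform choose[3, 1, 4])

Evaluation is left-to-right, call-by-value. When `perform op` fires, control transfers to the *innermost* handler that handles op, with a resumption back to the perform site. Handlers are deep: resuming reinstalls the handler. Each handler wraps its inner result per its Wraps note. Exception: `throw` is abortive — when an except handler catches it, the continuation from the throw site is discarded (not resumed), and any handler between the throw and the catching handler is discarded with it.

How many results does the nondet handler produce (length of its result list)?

Answer: 3

Working:
put(0) @ H2 ⇒ s:=0
choose[3, 1, 4] @ H3
  branch[0] choose=3:
    H0 returns (-12, ())
    H1 returns (-12, ())
    H2 returns ((-12, ()), 0)
    H3 returns [((-12, ()), 0)]
  branch[1] choose=1:
    H0 returns (-4, ())
    H1 returns (-4, ())
    H2 returns ((-4, ()), 0)
    H3 returns [((-4, ()), 0)]
  branch[2] choose=4:
    H0 returns (-16, ())
    H1 returns (-16, ())
    H2 returns ((-16, ()), 0)
    H3 returns [((-16, ()), 0)]
= [((-12, ()), 0), ((-4, ()), 0), ((-16, ()), 0)]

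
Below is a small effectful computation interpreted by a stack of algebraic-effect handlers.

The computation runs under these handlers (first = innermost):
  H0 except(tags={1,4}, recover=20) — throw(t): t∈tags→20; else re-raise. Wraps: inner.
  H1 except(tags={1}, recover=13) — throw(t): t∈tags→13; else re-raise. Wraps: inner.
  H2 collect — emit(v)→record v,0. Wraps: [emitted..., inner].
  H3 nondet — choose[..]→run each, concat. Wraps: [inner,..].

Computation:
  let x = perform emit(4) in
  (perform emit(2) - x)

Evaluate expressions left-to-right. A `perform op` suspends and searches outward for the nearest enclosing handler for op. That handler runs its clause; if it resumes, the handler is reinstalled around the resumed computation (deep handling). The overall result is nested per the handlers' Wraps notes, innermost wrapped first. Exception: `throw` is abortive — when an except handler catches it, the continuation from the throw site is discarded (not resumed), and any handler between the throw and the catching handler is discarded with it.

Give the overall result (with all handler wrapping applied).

Working:
emit(4) @ H2 ⇒ out+=4
emit(2) @ H2 ⇒ out+=2
H0 returns 0
H1 returns 0
H2 returns [4, 2, 0]
H3 returns [[4, 2, 0]]
= [[4, 2, 0]]

Answer: [[4, 2, 0]]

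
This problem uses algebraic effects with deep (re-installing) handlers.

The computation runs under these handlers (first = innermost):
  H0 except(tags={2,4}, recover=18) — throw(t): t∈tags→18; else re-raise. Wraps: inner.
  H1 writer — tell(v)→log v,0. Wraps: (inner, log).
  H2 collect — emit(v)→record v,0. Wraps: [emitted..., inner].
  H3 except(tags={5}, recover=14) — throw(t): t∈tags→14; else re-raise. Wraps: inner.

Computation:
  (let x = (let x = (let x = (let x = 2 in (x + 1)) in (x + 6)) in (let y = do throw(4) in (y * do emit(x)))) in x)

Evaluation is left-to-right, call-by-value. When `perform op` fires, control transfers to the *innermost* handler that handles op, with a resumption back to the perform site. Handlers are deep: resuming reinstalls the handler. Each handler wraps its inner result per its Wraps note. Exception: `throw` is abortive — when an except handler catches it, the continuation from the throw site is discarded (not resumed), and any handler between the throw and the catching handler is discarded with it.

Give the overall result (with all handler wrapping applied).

Working:
throw(4) @ H0 caught ⇒ 18
H1 returns (18, ())
H2 returns [(18, ())]
H3 returns [(18, ())]
= [(18, ())]

Answer: [(18, ())]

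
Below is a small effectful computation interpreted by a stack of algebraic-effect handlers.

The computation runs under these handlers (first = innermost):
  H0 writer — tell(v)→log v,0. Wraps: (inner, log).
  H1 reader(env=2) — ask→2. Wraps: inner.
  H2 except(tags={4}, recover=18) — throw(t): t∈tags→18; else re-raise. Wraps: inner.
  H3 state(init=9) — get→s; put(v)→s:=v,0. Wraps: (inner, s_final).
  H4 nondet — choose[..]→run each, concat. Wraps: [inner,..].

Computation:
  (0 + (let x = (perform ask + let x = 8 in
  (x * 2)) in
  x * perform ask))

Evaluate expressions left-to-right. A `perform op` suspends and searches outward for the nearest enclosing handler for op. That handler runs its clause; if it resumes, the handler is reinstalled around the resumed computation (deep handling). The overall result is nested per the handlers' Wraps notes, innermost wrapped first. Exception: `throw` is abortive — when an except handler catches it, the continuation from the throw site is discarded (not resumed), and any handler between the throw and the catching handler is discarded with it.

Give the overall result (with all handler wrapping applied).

Answer: [((36, ()), 9)]

Evaluation trace:
ask @ H1 ⇒ 2
ask @ H1 ⇒ 2
H0 returns (36, ())
H1 returns (36, ())
H2 returns (36, ())
H3 returns ((36, ()), 9)
H4 returns [((36, ()), 9)]
= [((36, ()), 9)]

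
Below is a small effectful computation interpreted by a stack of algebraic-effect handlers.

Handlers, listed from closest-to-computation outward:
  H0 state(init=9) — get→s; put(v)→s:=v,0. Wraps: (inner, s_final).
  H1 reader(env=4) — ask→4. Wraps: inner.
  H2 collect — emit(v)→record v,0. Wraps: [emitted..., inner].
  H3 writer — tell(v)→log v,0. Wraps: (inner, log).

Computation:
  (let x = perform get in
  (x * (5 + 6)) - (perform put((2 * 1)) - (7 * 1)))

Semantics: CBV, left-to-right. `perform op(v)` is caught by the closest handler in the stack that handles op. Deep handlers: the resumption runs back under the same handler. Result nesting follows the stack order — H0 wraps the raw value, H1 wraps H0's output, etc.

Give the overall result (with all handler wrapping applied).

Answer: ([(106, 2)], ())

Step-by-step:
get @ H0 ⇒ 9
put(2) @ H0 ⇒ s:=2
H0 returns (106, 2)
H1 returns (106, 2)
H2 returns [(106, 2)]
H3 returns ([(106, 2)], ())
= ([(106, 2)], ())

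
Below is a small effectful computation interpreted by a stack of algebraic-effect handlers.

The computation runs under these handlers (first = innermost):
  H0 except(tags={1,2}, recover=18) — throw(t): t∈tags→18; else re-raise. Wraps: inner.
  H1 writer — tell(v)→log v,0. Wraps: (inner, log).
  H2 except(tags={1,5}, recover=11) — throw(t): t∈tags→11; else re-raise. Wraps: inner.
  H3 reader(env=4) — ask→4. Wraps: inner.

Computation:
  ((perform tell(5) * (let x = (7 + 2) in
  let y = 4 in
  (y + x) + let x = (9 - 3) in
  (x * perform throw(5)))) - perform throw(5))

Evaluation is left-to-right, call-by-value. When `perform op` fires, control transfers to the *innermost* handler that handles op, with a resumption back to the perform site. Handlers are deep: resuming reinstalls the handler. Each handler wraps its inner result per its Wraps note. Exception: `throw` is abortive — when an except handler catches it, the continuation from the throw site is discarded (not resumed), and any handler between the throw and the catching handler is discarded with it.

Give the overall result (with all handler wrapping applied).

Step-by-step:
tell(5) @ H1 ⇒ log+=5
throw(5) @ H0 re-raised
throw(5) @ H2 caught ⇒ 11
H3 returns 11
= 11

Answer: 11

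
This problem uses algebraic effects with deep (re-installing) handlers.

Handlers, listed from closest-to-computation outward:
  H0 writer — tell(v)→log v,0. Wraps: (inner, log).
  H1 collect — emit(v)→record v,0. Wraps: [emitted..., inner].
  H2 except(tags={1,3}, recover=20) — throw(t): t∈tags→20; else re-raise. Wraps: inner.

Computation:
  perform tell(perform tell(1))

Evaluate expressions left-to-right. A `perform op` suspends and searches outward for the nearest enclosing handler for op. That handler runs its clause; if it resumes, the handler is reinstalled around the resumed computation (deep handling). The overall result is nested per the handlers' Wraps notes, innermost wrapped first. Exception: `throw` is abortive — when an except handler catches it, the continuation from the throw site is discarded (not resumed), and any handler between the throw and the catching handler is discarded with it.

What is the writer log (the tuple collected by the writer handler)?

Evaluation trace:
tell(1) @ H0 ⇒ log+=1
tell(0) @ H0 ⇒ log+=0
H0 returns (0, (1, 0))
H1 returns [(0, (1, 0))]
H2 returns [(0, (1, 0))]
= [(0, (1, 0))]

Answer: (1, 0)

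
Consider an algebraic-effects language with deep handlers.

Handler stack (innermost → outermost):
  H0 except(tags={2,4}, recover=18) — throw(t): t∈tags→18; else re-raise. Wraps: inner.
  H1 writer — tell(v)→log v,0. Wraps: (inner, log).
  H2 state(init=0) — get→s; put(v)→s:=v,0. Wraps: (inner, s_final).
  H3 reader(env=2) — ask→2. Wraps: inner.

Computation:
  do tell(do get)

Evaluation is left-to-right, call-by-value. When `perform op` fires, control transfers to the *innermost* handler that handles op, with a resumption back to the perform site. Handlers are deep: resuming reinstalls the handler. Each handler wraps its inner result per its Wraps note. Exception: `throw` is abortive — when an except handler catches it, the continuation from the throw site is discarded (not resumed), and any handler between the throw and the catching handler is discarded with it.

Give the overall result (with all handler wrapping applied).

Working:
get @ H2 ⇒ 0
tell(0) @ H1 ⇒ log+=0
H0 returns 0
H1 returns (0, (0))
H2 returns ((0, (0)), 0)
H3 returns ((0, (0)), 0)
= ((0, (0)), 0)

Answer: ((0, (0)), 0)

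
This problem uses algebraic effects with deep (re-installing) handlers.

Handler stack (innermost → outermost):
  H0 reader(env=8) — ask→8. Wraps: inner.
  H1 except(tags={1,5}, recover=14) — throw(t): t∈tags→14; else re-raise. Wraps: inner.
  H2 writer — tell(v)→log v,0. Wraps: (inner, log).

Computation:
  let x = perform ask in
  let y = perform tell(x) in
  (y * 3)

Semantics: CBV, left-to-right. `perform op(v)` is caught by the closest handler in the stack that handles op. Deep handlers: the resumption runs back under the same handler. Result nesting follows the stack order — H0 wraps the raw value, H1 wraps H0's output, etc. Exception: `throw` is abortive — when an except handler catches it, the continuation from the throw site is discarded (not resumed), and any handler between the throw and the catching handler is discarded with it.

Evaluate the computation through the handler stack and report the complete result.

Answer: (0, (8))

Working:
ask @ H0 ⇒ 8
tell(8) @ H2 ⇒ log+=8
H0 returns 0
H1 returns 0
H2 returns (0, (8))
= (0, (8))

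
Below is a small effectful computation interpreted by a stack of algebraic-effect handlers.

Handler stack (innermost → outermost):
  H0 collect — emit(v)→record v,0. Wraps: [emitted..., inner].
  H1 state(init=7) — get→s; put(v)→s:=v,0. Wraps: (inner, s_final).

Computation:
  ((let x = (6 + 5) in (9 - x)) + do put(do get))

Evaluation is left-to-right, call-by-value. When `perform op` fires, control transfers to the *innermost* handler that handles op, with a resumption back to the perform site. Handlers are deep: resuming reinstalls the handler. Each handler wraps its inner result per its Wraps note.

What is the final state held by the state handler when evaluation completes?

Working:
get @ H1 ⇒ 7
put(7) @ H1 ⇒ s:=7
H0 returns [-2]
H1 returns ([-2], 7)
= ([-2], 7)

Answer: 7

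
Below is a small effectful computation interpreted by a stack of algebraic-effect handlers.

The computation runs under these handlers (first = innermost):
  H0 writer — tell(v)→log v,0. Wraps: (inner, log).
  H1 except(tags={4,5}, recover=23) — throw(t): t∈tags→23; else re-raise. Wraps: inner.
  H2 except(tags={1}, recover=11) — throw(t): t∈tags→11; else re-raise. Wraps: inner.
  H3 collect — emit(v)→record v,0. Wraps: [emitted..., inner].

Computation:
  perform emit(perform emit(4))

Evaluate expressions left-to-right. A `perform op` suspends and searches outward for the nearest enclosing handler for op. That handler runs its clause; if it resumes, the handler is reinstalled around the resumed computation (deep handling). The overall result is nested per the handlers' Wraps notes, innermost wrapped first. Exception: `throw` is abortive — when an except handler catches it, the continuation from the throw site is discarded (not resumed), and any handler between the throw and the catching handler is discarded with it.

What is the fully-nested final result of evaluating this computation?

Evaluation trace:
emit(4) @ H3 ⇒ out+=4
emit(0) @ H3 ⇒ out+=0
H0 returns (0, ())
H1 returns (0, ())
H2 returns (0, ())
H3 returns [4, 0, (0, ())]
= [4, 0, (0, ())]

Answer: [4, 0, (0, ())]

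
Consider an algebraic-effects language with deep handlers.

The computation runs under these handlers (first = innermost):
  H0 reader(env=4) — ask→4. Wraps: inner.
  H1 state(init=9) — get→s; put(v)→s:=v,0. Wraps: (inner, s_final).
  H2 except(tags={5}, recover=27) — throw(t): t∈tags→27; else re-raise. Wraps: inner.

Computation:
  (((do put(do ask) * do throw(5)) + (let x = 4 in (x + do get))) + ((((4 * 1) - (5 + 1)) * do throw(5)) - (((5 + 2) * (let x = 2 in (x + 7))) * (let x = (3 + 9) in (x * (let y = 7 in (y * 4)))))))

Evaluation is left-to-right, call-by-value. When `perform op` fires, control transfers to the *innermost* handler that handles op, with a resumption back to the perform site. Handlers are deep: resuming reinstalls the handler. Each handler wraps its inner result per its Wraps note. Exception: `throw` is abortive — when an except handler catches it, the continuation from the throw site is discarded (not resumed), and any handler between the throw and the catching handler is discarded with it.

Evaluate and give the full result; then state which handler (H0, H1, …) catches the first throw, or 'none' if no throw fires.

Answer: 27 ; first throw caught by: H2

Evaluation trace:
ask @ H0 ⇒ 4
put(4) @ H1 ⇒ s:=4
throw(5) @ H2 caught ⇒ 27
= 27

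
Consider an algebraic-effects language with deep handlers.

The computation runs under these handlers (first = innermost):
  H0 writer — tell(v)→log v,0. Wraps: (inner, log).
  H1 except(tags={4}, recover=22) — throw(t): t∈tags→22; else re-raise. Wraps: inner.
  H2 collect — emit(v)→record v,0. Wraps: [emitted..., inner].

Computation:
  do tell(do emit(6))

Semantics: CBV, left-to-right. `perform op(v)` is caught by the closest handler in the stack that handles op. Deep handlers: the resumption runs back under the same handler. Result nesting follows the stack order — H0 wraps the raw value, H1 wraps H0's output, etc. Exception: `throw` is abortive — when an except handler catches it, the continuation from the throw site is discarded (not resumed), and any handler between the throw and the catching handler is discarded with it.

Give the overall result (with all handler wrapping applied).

Working:
emit(6) @ H2 ⇒ out+=6
tell(0) @ H0 ⇒ log+=0
H0 returns (0, (0))
H1 returns (0, (0))
H2 returns [6, (0, (0))]
= [6, (0, (0))]

Answer: [6, (0, (0))]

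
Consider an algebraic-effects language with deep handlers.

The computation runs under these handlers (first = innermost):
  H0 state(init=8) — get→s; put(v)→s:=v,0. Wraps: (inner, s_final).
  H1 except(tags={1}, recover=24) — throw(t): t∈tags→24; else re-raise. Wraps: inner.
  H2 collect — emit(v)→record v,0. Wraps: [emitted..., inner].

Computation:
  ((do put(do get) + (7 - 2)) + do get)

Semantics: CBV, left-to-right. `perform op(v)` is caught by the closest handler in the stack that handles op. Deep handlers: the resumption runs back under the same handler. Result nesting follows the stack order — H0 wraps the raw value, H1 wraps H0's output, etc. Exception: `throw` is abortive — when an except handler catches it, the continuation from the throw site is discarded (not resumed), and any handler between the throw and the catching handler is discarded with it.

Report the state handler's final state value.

Answer: 8

Evaluation trace:
get @ H0 ⇒ 8
put(8) @ H0 ⇒ s:=8
get @ H0 ⇒ 8
H0 returns (13, 8)
H1 returns (13, 8)
H2 returns [(13, 8)]
= [(13, 8)]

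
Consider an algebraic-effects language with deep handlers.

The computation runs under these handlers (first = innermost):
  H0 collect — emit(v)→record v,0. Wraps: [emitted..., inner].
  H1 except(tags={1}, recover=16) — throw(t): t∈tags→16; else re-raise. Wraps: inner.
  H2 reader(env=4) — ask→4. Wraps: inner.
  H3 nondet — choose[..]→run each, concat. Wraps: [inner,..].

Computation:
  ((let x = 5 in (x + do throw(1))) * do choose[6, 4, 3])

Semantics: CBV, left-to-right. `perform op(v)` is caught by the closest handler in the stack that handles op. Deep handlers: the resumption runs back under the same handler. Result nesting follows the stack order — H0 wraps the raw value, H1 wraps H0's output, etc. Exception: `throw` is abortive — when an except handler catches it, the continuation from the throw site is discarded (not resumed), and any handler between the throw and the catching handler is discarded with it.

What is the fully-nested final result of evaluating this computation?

Evaluation trace:
throw(1) @ H1 caught ⇒ 16
H2 returns 16
H3 returns [16]
= [16]

Answer: [16]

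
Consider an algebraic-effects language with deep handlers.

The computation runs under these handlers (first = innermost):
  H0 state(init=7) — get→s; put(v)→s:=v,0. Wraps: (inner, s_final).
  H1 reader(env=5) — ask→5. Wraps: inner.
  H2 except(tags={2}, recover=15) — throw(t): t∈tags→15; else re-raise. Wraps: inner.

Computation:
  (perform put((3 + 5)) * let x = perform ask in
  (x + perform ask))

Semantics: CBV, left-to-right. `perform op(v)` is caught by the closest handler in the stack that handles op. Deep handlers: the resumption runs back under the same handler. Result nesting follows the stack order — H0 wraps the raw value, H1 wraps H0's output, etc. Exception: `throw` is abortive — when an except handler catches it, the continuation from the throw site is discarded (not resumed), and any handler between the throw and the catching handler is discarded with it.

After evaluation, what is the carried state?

Working:
put(8) @ H0 ⇒ s:=8
ask @ H1 ⇒ 5
ask @ H1 ⇒ 5
H0 returns (0, 8)
H1 returns (0, 8)
H2 returns (0, 8)
= (0, 8)

Answer: 8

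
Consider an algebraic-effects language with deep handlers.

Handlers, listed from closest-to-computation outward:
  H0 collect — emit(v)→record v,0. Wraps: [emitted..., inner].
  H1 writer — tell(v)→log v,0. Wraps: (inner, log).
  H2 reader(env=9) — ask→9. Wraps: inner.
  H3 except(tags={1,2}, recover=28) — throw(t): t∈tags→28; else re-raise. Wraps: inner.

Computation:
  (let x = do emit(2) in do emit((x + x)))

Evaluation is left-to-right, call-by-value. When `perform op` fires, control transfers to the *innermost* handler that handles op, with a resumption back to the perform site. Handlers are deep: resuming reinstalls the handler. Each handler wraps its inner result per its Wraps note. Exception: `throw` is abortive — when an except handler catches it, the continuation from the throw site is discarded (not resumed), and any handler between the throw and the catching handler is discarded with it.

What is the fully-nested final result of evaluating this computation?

Working:
emit(2) @ H0 ⇒ out+=2
emit(0) @ H0 ⇒ out+=0
H0 returns [2, 0, 0]
H1 returns ([2, 0, 0], ())
H2 returns ([2, 0, 0], ())
H3 returns ([2, 0, 0], ())
= ([2, 0, 0], ())

Answer: ([2, 0, 0], ())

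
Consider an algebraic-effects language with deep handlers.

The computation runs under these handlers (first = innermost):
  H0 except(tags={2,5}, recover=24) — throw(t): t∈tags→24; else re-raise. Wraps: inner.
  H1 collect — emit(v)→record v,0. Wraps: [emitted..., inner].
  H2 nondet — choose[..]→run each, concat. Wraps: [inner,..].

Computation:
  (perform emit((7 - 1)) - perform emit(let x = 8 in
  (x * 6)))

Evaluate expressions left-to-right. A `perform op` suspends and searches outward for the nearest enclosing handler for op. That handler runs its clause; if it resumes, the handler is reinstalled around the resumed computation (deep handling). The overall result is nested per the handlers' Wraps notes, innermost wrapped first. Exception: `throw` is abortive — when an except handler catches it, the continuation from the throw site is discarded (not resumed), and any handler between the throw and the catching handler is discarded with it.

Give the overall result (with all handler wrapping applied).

Step-by-step:
emit(6) @ H1 ⇒ out+=6
emit(48) @ H1 ⇒ out+=48
H0 returns 0
H1 returns [6, 48, 0]
H2 returns [[6, 48, 0]]
= [[6, 48, 0]]

Answer: [[6, 48, 0]]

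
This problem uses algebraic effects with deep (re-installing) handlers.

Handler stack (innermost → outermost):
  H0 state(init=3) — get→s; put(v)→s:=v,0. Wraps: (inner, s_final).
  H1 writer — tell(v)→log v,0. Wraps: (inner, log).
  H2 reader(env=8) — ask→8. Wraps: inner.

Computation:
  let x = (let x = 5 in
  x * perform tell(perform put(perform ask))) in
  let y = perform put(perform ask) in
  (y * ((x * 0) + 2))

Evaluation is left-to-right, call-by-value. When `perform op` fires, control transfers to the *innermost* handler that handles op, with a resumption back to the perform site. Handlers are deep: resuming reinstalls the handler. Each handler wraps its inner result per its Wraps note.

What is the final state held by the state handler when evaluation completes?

Answer: 8

Evaluation trace:
ask @ H2 ⇒ 8
put(8) @ H0 ⇒ s:=8
tell(0) @ H1 ⇒ log+=0
ask @ H2 ⇒ 8
put(8) @ H0 ⇒ s:=8
H0 returns (0, 8)
H1 returns ((0, 8), (0))
H2 returns ((0, 8), (0))
= ((0, 8), (0))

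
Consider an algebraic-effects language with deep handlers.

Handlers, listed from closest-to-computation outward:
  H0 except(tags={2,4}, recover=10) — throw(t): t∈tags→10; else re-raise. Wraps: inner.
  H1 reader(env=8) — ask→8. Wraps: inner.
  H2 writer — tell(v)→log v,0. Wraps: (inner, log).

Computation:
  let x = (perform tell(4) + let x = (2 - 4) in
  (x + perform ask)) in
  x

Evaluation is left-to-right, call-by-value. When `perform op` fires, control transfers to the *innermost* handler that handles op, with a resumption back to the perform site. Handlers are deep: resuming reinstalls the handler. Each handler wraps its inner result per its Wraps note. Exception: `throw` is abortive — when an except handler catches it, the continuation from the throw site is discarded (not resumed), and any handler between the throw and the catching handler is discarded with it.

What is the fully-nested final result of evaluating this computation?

Step-by-step:
tell(4) @ H2 ⇒ log+=4
ask @ H1 ⇒ 8
H0 returns 6
H1 returns 6
H2 returns (6, (4))
= (6, (4))

Answer: (6, (4))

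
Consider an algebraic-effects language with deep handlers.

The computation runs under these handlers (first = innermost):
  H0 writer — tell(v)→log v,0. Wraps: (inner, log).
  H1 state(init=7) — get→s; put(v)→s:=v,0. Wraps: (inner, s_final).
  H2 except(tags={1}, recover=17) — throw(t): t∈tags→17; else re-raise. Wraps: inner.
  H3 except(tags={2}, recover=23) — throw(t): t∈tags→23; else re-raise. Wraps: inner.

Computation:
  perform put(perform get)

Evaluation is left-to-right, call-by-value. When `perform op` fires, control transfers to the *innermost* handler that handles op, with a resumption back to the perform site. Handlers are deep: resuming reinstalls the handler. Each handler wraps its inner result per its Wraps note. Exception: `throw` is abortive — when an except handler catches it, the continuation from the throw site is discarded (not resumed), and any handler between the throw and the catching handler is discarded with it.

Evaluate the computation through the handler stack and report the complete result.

Step-by-step:
get @ H1 ⇒ 7
put(7) @ H1 ⇒ s:=7
H0 returns (0, ())
H1 returns ((0, ()), 7)
H2 returns ((0, ()), 7)
H3 returns ((0, ()), 7)
= ((0, ()), 7)

Answer: ((0, ()), 7)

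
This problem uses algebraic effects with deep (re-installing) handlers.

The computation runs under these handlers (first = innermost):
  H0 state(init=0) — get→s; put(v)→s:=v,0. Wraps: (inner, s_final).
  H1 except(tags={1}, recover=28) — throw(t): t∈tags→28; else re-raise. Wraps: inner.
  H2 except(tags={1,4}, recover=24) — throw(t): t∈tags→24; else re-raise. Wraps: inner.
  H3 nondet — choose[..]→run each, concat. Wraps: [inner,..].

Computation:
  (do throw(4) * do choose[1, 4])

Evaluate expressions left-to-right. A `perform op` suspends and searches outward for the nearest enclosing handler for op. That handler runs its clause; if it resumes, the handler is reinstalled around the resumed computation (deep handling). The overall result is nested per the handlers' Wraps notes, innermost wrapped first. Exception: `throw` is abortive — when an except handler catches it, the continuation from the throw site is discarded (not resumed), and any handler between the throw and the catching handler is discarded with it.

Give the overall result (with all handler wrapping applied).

Answer: [24]

Evaluation trace:
throw(4) @ H1 re-raised
throw(4) @ H2 caught ⇒ 24
H3 returns [24]
= [24]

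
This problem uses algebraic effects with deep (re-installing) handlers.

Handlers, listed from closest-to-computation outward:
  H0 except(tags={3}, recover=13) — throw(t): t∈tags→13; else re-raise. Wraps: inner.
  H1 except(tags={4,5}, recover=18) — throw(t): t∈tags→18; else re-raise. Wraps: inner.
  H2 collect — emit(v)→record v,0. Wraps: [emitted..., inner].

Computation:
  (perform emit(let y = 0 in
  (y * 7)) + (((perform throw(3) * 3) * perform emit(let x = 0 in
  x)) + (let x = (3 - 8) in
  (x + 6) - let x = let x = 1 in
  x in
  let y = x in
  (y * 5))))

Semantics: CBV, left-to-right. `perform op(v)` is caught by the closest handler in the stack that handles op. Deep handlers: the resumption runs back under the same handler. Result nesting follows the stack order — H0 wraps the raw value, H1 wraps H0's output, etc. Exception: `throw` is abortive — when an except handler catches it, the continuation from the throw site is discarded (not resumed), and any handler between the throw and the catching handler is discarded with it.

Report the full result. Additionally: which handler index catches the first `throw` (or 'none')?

Answer: [0, 13] ; first throw caught by: H0

Working:
emit(0) @ H2 ⇒ out+=0
throw(3) @ H0 caught ⇒ 13
H1 returns 13
H2 returns [0, 13]
= [0, 13]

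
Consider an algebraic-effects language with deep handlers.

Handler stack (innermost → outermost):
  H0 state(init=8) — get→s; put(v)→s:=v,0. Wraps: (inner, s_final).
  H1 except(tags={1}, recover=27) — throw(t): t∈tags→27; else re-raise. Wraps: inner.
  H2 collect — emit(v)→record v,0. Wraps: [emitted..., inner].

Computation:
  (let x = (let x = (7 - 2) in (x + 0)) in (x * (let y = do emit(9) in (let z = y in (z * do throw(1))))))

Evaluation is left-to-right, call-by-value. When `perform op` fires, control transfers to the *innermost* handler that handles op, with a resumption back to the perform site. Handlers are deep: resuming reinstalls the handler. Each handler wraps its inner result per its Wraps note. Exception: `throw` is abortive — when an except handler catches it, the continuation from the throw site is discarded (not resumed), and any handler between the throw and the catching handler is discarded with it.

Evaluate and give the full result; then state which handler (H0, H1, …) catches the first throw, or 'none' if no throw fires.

Answer: [9, 27] ; first throw caught by: H1

Step-by-step:
emit(9) @ H2 ⇒ out+=9
throw(1) @ H1 caught ⇒ 27
H2 returns [9, 27]
= [9, 27]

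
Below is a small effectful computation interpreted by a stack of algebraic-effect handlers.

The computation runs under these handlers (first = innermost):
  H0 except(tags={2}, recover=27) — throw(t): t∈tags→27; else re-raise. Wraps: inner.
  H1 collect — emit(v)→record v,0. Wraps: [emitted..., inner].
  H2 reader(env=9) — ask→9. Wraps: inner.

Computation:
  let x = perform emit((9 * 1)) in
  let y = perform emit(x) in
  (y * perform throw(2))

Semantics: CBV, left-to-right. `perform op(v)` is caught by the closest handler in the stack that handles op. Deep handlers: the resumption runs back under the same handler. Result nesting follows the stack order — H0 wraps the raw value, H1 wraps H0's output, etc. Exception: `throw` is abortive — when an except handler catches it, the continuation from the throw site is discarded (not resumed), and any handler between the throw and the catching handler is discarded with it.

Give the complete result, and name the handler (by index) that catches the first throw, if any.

Answer: [9, 0, 27] ; first throw caught by: H0

Step-by-step:
emit(9) @ H1 ⇒ out+=9
emit(0) @ H1 ⇒ out+=0
throw(2) @ H0 caught ⇒ 27
H1 returns [9, 0, 27]
H2 returns [9, 0, 27]
= [9, 0, 27]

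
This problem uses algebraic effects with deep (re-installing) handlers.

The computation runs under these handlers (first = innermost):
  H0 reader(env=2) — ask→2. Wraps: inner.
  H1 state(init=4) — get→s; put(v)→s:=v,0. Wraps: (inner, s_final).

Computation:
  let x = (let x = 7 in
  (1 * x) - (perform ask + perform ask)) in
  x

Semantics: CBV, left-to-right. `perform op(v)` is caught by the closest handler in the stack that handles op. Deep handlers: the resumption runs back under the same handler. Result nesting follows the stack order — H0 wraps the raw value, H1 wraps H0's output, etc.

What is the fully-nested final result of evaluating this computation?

Answer: (3, 4)

Working:
ask @ H0 ⇒ 2
ask @ H0 ⇒ 2
H0 returns 3
H1 returns (3, 4)
= (3, 4)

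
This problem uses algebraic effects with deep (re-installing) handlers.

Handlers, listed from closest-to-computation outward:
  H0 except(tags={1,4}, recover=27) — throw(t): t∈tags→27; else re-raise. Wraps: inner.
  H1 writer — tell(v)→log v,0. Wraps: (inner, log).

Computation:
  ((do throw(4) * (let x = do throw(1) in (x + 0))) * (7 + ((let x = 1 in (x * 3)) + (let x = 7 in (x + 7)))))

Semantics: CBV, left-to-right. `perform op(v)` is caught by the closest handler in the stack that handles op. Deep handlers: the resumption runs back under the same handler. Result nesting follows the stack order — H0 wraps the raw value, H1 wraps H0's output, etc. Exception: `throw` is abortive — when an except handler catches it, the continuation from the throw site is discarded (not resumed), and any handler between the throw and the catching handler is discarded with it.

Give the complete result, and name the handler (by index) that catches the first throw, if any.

Step-by-step:
throw(4) @ H0 caught ⇒ 27
H1 returns (27, ())
= (27, ())

Answer: (27, ()) ; first throw caught by: H0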